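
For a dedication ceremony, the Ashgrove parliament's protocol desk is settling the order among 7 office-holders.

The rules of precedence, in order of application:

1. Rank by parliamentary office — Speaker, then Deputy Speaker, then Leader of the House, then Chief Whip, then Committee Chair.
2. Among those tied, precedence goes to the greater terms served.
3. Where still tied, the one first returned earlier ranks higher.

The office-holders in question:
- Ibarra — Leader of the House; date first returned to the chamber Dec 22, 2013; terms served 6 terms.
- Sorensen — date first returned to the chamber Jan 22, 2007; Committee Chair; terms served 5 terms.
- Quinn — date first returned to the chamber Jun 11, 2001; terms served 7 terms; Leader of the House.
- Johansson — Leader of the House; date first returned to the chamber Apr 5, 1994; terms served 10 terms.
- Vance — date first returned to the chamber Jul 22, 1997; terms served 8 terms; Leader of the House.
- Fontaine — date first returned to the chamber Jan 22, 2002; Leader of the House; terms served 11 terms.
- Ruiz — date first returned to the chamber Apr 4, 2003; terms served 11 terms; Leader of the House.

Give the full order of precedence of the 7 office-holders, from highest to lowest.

By parliamentary office: Fontaine, Ruiz, Johansson, Vance, Quinn and Ibarra (Leader of the House); then Sorensen (Committee Chair).
Among Fontaine, Ruiz, Johansson, Vance, Quinn and Ibarra, by terms served (higher first): Fontaine and Ruiz (11 terms) before Johansson (10 terms) before Vance (8 terms) before Quinn (7 terms) before Ibarra (6 terms).
Among Fontaine and Ruiz, by date first returned to the chamber (earlier first): Fontaine (Jan 22, 2002) before Ruiz (Apr 4, 2003).
Full order: Fontaine, Ruiz, Johansson, Vance, Quinn, Ibarra, Sorensen.

Fontaine, Ruiz, Johansson, Vance, Quinn, Ibarra, Sorensen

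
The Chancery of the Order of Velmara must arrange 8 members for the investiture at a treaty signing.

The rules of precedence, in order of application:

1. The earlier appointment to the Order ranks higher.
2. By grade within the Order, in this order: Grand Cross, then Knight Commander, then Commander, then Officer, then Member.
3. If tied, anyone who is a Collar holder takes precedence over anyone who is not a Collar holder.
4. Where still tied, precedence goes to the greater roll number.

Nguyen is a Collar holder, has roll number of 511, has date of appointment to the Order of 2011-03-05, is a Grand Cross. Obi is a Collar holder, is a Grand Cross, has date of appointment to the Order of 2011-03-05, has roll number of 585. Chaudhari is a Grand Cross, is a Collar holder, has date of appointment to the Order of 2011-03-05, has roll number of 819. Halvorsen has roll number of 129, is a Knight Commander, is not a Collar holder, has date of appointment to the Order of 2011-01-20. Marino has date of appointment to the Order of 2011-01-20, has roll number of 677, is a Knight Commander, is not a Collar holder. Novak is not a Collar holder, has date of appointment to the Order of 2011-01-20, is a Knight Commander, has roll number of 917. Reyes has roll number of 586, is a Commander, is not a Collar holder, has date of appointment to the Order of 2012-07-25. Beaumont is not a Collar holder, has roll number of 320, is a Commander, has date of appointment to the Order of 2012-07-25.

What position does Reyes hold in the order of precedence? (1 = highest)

7

By date of appointment to the Order (earlier first): Novak, Marino and Halvorsen (each 2011-01-20); then Chaudhari, Obi and Nguyen (each 2011-03-05); then Reyes and Beaumont (both 2012-07-25).
Novak, Marino and Halvorsen are each Knight Commander, so the next rule applies.
Novak, Marino and Halvorsen are each not a Collar holder, so the next rule applies.
Among Novak, Marino and Halvorsen, by roll number (higher first): Novak (917) before Marino (677) before Halvorsen (129).
Chaudhari, Obi and Nguyen are each Grand Cross, so the next rule applies.
Chaudhari, Obi and Nguyen are each a Collar holder, so the next rule applies.
Among Chaudhari, Obi and Nguyen, by roll number (higher first): Chaudhari (819) before Obi (585) before Nguyen (511).
Reyes and Beaumont are each Commander, so the next rule applies.
Reyes and Beaumont are each not a Collar holder, so the next rule applies.
Among Reyes and Beaumont, by roll number (higher first): Reyes (586) before Beaumont (320).
Order: Novak, Marino, Halvorsen, Chaudhari, Obi, Nguyen, Reyes, Beaumont. So position 7.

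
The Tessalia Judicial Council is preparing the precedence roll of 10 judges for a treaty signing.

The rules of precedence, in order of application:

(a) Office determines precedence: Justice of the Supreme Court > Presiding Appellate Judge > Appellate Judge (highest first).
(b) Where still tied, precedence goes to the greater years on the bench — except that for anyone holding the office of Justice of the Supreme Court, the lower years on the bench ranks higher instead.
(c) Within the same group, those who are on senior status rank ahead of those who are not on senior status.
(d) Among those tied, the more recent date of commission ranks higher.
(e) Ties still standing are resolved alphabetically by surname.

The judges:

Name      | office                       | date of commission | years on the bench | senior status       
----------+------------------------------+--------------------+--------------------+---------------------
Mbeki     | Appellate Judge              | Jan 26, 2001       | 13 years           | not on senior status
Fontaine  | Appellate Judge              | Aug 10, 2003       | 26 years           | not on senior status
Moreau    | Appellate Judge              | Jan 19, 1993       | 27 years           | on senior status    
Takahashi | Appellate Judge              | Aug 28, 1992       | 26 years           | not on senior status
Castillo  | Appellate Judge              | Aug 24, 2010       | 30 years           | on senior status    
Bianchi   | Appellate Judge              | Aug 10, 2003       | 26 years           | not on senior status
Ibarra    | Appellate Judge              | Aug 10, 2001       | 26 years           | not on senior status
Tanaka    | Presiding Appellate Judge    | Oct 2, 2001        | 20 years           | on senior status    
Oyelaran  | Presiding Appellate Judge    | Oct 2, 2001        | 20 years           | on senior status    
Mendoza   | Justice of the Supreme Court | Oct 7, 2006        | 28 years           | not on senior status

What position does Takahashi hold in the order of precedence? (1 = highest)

9

By office: Mendoza (Justice of the Supreme Court); then Oyelaran and Tanaka (Presiding Appellate Judge); then Castillo, Moreau, Bianchi, Fontaine, Ibarra, Takahashi and Mbeki (Appellate Judge).
Oyelaran and Tanaka both have years on the bench 20 years, so the next rule applies.
Oyelaran and Tanaka are each on senior status, so the next rule applies.
Oyelaran and Tanaka both have date of commission Oct 2, 2001, so the next rule applies.
Among Oyelaran and Tanaka, alphabetically by surname: Oyelaran before Tanaka.
Among Castillo, Moreau, Bianchi, Fontaine, Ibarra, Takahashi and Mbeki, by years on the bench (higher first): Castillo (30 years) before Moreau (27 years) before Bianchi, Fontaine, Ibarra and Takahashi (26 years) before Mbeki (13 years).
Bianchi, Fontaine, Ibarra and Takahashi are each not on senior status, so the next rule applies.
Among Bianchi, Fontaine, Ibarra and Takahashi, by date of commission (later first): Bianchi and Fontaine (Aug 10, 2003) before Ibarra (Aug 10, 2001) before Takahashi (Aug 28, 1992).
Among Bianchi and Fontaine, alphabetically by surname: Bianchi before Fontaine.
Order: Mendoza, Oyelaran, Tanaka, Castillo, Moreau, Bianchi, Fontaine, Ibarra, Takahashi, Mbeki. So position 9.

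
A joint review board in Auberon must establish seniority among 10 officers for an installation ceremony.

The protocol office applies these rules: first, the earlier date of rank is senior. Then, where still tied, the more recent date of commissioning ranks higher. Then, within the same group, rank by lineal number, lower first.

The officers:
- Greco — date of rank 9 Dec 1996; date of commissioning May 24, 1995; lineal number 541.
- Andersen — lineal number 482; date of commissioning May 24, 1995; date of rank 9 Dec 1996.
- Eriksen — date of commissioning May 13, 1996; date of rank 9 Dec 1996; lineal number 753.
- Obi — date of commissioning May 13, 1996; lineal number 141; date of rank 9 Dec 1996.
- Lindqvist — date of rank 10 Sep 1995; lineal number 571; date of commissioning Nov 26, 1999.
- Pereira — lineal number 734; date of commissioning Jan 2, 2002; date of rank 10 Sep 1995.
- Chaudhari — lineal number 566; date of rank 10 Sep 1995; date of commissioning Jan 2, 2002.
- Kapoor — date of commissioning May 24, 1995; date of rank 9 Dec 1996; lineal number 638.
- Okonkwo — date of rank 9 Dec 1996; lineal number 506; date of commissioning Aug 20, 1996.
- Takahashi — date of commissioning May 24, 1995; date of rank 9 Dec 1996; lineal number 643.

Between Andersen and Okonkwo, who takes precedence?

By date of rank (earlier first): Chaudhari, Pereira and Lindqvist (each 10 Sep 1995); then Okonkwo, Obi, Eriksen, Andersen, Greco, Kapoor and Takahashi (each 9 Dec 1996).
Among Chaudhari, Pereira and Lindqvist, by date of commissioning (later first): Chaudhari and Pereira (Jan 2, 2002) before Lindqvist (Nov 26, 1999).
Among Chaudhari and Pereira, by lineal number (lower first): Chaudhari (566) before Pereira (734).
Among Okonkwo, Obi, Eriksen, Andersen, Greco, Kapoor and Takahashi, by date of commissioning (later first): Okonkwo (Aug 20, 1996) before Obi and Eriksen (May 13, 1996) before Andersen, Greco, Kapoor and Takahashi (May 24, 1995).
Among Obi and Eriksen, by lineal number (lower first): Obi (141) before Eriksen (753).
Among Andersen, Greco, Kapoor and Takahashi, by lineal number (lower first): Andersen (482) before Greco (541) before Kapoor (638) before Takahashi (643).
So Okonkwo takes precedence.

Okonkwo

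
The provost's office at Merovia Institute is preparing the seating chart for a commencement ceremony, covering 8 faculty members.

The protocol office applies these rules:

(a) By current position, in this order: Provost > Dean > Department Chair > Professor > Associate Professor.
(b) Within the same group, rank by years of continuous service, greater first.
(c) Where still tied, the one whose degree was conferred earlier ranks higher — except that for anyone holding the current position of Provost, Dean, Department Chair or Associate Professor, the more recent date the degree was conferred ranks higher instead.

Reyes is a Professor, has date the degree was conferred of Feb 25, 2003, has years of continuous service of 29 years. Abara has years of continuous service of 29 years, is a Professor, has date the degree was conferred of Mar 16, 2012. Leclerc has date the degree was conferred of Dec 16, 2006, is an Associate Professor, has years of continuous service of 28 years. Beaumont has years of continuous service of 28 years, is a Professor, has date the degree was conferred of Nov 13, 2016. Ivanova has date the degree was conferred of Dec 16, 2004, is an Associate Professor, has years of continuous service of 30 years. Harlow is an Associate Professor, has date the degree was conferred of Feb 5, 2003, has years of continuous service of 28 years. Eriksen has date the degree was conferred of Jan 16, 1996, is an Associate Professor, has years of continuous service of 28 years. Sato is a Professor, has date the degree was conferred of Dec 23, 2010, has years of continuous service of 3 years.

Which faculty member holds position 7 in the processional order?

By current position: Reyes, Abara, Beaumont and Sato (Professor); then Ivanova, Leclerc, Harlow and Eriksen (Associate Professor).
Among Reyes, Abara, Beaumont and Sato, by years of continuous service (higher first): Reyes and Abara (29 years) before Beaumont (28 years) before Sato (3 years).
Among Reyes and Abara, by date the degree was conferred (earlier first): Reyes (Feb 25, 2003) before Abara (Mar 16, 2012).
Among Ivanova, Leclerc, Harlow and Eriksen, by years of continuous service (higher first): Ivanova (30 years) before Leclerc, Harlow and Eriksen (28 years).
Among Leclerc, Harlow and Eriksen, by date the degree was conferred (later first) (reversed rule for this group): Leclerc (Dec 16, 2006) before Harlow (Feb 5, 2003) before Eriksen (Jan 16, 1996).
Order: Reyes, Abara, Beaumont, Sato, Ivanova, Leclerc, Harlow, Eriksen.

Harlow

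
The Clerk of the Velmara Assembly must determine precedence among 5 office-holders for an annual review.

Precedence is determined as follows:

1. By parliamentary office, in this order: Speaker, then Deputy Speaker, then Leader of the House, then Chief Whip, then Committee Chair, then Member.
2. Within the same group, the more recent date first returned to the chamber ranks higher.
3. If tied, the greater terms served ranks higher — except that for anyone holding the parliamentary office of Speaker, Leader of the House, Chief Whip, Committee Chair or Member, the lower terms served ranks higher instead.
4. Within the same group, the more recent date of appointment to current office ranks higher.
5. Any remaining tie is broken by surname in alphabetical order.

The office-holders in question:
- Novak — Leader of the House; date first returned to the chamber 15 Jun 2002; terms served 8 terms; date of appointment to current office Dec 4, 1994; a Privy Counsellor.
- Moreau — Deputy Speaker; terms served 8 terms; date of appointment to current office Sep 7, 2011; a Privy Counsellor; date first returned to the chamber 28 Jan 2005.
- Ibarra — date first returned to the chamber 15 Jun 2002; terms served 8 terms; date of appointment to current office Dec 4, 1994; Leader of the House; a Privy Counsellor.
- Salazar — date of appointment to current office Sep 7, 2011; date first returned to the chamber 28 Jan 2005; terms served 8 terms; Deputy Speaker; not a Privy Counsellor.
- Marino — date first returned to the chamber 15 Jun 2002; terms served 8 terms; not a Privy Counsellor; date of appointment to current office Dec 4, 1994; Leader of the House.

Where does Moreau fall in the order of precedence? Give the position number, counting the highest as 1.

1

By parliamentary office: Moreau and Salazar (Deputy Speaker); then Ibarra, Marino and Novak (Leader of the House).
Moreau and Salazar both have date first returned to the chamber 28 Jan 2005, so the next rule applies.
Moreau and Salazar both have terms served 8 terms, so the next rule applies.
Moreau and Salazar both have date of appointment to current office Sep 7, 2011, so the next rule applies.
Among Moreau and Salazar, alphabetically by surname: Moreau before Salazar.
Ibarra, Marino and Novak all have date first returned to the chamber 15 Jun 2002, so the next rule applies.
Ibarra, Marino and Novak all have terms served 8 terms, so the next rule applies.
Ibarra, Marino and Novak all have date of appointment to current office Dec 4, 1994, so the next rule applies.
Among Ibarra, Marino and Novak, alphabetically by surname: Ibarra before Marino before Novak.
Order: Moreau, Salazar, Ibarra, Marino, Novak. So position 1.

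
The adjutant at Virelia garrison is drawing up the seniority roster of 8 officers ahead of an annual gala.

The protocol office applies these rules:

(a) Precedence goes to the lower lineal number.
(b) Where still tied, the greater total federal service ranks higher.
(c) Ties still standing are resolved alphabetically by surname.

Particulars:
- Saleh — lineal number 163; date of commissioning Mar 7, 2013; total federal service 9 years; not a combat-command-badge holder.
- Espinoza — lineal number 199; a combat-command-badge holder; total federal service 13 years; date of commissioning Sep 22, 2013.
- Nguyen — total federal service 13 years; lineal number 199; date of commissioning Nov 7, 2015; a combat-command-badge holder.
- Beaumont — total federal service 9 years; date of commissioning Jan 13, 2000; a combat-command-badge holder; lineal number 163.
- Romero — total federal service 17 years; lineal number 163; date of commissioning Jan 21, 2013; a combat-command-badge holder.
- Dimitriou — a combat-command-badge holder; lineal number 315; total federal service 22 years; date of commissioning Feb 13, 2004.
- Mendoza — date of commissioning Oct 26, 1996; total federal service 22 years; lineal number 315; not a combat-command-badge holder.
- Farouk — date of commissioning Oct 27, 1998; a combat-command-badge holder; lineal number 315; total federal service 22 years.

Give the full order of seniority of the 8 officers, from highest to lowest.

Romero, Beaumont, Saleh, Espinoza, Nguyen, Dimitriou, Farouk, Mendoza

By lineal number (lower first): Romero, Beaumont and Saleh (each 163); then Espinoza and Nguyen (both 199); then Dimitriou, Farouk and Mendoza (each 315).
Among Romero, Beaumont and Saleh, by total federal service (higher first): Romero (17 years) before Beaumont and Saleh (9 years).
Among Beaumont and Saleh, alphabetically by surname: Beaumont before Saleh.
Espinoza and Nguyen both have total federal service 13 years, so the next rule applies.
Among Espinoza and Nguyen, alphabetically by surname: Espinoza before Nguyen.
Dimitriou, Farouk and Mendoza all have total federal service 22 years, so the next rule applies.
Among Dimitriou, Farouk and Mendoza, alphabetically by surname: Dimitriou before Farouk before Mendoza.
Full order: Romero, Beaumont, Saleh, Espinoza, Nguyen, Dimitriou, Farouk, Mendoza.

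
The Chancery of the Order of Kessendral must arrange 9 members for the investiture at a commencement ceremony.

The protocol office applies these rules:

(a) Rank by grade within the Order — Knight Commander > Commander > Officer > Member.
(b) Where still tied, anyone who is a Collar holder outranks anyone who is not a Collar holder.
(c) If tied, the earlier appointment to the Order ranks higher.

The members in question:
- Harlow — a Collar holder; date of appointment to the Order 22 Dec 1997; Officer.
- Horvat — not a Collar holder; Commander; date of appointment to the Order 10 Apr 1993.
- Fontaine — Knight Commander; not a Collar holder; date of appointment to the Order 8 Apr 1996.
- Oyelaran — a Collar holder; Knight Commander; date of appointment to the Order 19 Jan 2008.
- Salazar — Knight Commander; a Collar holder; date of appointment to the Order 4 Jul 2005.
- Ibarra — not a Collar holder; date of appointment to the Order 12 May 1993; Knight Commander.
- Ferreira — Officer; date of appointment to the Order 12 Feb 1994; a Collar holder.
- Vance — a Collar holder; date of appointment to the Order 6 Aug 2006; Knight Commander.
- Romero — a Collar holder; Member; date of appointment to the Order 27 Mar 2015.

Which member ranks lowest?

Romero

By grade within the Order: Salazar, Vance, Oyelaran, Ibarra and Fontaine (Knight Commander); then Horvat (Commander); then Ferreira and Harlow (Officer); then Romero (Member).
Among Salazar, Vance, Oyelaran, Ibarra and Fontaine, a Collar holder before not a Collar holder: Salazar, Vance and Oyelaran (a Collar holder) before Ibarra and Fontaine (not a Collar holder).
Among Salazar, Vance and Oyelaran, by date of appointment to the Order (earlier first): Salazar (4 Jul 2005) before Vance (6 Aug 2006) before Oyelaran (19 Jan 2008).
Among Ibarra and Fontaine, by date of appointment to the Order (earlier first): Ibarra (12 May 1993) before Fontaine (8 Apr 1996).
Ferreira and Harlow are each a Collar holder, so the next rule applies.
Among Ferreira and Harlow, by date of appointment to the Order (earlier first): Ferreira (12 Feb 1994) before Harlow (22 Dec 1997).
Order: Salazar, Vance, Oyelaran, Ibarra, Fontaine, Horvat, Ferreira, Harlow, Romero.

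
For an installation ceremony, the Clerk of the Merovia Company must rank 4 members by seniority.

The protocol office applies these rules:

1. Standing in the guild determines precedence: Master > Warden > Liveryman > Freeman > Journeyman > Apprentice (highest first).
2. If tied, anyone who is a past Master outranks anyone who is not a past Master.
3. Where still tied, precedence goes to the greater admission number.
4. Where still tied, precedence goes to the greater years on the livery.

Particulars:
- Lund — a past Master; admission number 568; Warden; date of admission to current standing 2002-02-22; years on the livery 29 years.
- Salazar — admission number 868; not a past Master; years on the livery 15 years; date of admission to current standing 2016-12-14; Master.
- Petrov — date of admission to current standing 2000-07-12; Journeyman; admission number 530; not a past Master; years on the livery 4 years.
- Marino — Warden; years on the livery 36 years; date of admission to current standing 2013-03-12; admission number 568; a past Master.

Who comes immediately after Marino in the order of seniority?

By standing in the guild: Salazar (Master); then Marino and Lund (Warden); then Petrov (Journeyman).
Marino and Lund are each a past Master, so the next rule applies.
Marino and Lund both have admission number 568, so the next rule applies.
Among Marino and Lund, by years on the livery (higher first): Marino (36 years) before Lund (29 years).
Order: Salazar, Marino, Lund, Petrov.

Lund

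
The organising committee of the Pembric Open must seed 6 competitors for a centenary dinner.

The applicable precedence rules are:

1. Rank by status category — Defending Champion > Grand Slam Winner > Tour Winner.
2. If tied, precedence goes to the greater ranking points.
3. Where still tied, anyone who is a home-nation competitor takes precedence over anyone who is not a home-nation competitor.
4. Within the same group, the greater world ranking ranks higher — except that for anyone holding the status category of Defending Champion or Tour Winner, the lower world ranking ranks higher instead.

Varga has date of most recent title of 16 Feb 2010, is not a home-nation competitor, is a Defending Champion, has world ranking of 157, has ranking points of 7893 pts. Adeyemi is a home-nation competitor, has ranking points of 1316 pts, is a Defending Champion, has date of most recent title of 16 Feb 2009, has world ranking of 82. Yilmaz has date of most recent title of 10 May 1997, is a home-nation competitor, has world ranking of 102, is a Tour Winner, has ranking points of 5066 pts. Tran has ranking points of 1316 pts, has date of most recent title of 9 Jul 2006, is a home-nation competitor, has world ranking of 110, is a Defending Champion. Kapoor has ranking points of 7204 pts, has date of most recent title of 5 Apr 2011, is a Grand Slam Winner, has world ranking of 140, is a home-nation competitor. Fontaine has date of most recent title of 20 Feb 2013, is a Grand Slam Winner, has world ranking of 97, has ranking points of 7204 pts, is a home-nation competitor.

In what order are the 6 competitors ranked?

By status category: Varga, Adeyemi and Tran (Defending Champion); then Kapoor and Fontaine (Grand Slam Winner); then Yilmaz (Tour Winner).
Among Varga, Adeyemi and Tran, by ranking points (higher first): Varga (7893 pts) before Adeyemi and Tran (1316 pts).
Adeyemi and Tran are each a home-nation competitor, so the next rule applies.
Among Adeyemi and Tran, by world ranking (lower first) (reversed rule for this group): Adeyemi (82) before Tran (110).
Kapoor and Fontaine both have ranking points 7204 pts, so the next rule applies.
Kapoor and Fontaine are each a home-nation competitor, so the next rule applies.
Among Kapoor and Fontaine, by world ranking (higher first): Kapoor (140) before Fontaine (97).
Full order: Varga, Adeyemi, Tran, Kapoor, Fontaine, Yilmaz.

Varga, Adeyemi, Tran, Kapoor, Fontaine, Yilmaz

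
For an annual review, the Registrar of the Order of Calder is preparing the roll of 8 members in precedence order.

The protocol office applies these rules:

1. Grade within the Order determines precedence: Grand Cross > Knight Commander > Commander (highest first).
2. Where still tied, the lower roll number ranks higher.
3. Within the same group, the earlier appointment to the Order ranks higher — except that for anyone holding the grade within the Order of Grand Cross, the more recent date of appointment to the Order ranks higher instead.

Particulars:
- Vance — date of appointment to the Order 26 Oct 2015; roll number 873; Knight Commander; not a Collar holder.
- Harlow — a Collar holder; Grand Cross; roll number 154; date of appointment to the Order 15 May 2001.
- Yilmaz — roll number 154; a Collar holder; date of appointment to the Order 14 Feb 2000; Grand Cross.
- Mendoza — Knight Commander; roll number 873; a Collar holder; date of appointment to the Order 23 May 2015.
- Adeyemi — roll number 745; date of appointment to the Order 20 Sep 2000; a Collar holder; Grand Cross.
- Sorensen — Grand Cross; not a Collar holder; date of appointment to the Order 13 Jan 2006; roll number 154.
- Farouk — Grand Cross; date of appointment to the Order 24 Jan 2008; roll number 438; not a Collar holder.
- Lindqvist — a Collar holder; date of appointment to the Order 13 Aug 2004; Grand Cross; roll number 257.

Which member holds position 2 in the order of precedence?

Harlow

By grade within the Order: Sorensen, Harlow, Yilmaz, Lindqvist, Farouk and Adeyemi (Grand Cross); then Mendoza and Vance (Knight Commander).
Among Sorensen, Harlow, Yilmaz, Lindqvist, Farouk and Adeyemi, by roll number (lower first): Sorensen, Harlow and Yilmaz (154) before Lindqvist (257) before Farouk (438) before Adeyemi (745).
Among Sorensen, Harlow and Yilmaz, by date of appointment to the Order (later first) (reversed rule for this group): Sorensen (13 Jan 2006) before Harlow (15 May 2001) before Yilmaz (14 Feb 2000).
Mendoza and Vance both have roll number 873, so the next rule applies.
Among Mendoza and Vance, by date of appointment to the Order (earlier first): Mendoza (23 May 2015) before Vance (26 Oct 2015).
Order: Sorensen, Harlow, Yilmaz, Lindqvist, Farouk, Adeyemi, Mendoza, Vance.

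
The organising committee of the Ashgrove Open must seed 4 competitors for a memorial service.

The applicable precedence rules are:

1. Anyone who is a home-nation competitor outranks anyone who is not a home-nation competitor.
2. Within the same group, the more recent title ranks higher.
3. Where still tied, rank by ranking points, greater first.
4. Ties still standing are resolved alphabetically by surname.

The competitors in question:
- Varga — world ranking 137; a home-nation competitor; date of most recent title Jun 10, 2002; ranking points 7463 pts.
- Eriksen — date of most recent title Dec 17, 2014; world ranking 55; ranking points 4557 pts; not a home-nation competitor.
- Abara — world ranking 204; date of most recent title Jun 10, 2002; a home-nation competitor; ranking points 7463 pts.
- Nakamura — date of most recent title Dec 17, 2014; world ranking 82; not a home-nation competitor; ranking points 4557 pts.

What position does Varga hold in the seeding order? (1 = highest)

2

By the first rule: Abara and Varga (both a home-nation competitor); then Eriksen and Nakamura (both not a home-nation competitor).
Abara and Varga both have date of most recent title Jun 10, 2002, so the next rule applies.
Abara and Varga both have ranking points 7463 pts, so the next rule applies.
Among Abara and Varga, alphabetically by surname: Abara before Varga.
Eriksen and Nakamura both have date of most recent title Dec 17, 2014, so the next rule applies.
Eriksen and Nakamura both have ranking points 4557 pts, so the next rule applies.
Among Eriksen and Nakamura, alphabetically by surname: Eriksen before Nakamura.
Order: Abara, Varga, Eriksen, Nakamura. So position 2.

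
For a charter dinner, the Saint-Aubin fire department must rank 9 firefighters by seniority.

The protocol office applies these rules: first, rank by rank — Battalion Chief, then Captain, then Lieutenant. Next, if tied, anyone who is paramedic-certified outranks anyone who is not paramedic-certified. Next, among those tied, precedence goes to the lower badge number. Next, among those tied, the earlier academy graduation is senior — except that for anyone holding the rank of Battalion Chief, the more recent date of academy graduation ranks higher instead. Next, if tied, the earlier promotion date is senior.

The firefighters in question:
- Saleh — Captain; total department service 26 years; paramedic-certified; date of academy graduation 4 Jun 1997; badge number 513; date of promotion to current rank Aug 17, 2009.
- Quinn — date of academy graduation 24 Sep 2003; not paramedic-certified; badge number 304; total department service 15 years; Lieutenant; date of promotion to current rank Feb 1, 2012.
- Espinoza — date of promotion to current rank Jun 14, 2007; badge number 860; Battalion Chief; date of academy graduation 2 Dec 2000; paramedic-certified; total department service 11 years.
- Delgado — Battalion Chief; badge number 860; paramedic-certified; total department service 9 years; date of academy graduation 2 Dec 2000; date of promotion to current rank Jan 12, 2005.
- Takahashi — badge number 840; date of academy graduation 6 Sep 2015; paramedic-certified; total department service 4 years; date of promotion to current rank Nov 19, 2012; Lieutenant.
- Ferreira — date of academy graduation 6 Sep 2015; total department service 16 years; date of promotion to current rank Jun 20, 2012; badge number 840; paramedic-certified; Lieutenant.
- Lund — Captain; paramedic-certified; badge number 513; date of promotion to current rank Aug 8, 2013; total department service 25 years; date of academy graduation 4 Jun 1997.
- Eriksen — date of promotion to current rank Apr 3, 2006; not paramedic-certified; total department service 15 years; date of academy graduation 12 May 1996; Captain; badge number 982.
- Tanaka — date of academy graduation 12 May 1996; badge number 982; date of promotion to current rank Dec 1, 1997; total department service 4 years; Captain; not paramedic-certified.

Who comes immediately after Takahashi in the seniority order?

Quinn

By rank: Delgado and Espinoza (Battalion Chief); then Saleh, Lund, Tanaka and Eriksen (Captain); then Ferreira, Takahashi and Quinn (Lieutenant).
Delgado and Espinoza are each paramedic-certified, so the next rule applies.
Delgado and Espinoza both have badge number 860, so the next rule applies.
Delgado and Espinoza both have date of academy graduation 2 Dec 2000, so the next rule applies.
Among Delgado and Espinoza, by date of promotion to current rank (earlier first): Delgado (Jan 12, 2005) before Espinoza (Jun 14, 2007).
Among Saleh, Lund, Tanaka and Eriksen, paramedic-certified before not paramedic-certified: Saleh and Lund (paramedic-certified) before Tanaka and Eriksen (not paramedic-certified).
Saleh and Lund both have badge number 513, so the next rule applies.
Saleh and Lund both have date of academy graduation 4 Jun 1997, so the next rule applies.
Among Saleh and Lund, by date of promotion to current rank (earlier first): Saleh (Aug 17, 2009) before Lund (Aug 8, 2013).
Tanaka and Eriksen both have badge number 982, so the next rule applies.
Tanaka and Eriksen both have date of academy graduation 12 May 1996, so the next rule applies.
Among Tanaka and Eriksen, by date of promotion to current rank (earlier first): Tanaka (Dec 1, 1997) before Eriksen (Apr 3, 2006).
Among Ferreira, Takahashi and Quinn, paramedic-certified before not paramedic-certified: Ferreira and Takahashi (paramedic-certified) before Quinn (not paramedic-certified).
Ferreira and Takahashi both have badge number 840, so the next rule applies.
Ferreira and Takahashi both have date of academy graduation 6 Sep 2015, so the next rule applies.
Among Ferreira and Takahashi, by date of promotion to current rank (earlier first): Ferreira (Jun 20, 2012) before Takahashi (Nov 19, 2012).
Order: Delgado, Espinoza, Saleh, Lund, Tanaka, Eriksen, Ferreira, Takahashi, Quinn.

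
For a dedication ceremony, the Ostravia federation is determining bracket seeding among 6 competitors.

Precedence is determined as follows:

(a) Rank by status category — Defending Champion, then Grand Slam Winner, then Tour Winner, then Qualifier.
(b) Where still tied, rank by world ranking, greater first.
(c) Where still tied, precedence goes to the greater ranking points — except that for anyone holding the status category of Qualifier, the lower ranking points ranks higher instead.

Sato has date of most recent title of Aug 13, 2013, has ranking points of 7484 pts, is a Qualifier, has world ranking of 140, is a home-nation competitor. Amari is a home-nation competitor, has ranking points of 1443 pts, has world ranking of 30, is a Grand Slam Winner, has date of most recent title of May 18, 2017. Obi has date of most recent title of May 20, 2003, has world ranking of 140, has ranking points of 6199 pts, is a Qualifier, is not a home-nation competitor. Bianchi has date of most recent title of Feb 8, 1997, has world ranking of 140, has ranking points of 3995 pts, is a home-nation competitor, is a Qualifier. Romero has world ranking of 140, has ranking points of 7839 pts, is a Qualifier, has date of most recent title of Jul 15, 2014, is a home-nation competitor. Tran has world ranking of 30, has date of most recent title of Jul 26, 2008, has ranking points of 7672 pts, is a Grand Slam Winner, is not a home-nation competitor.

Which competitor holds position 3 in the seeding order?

By status category: Tran and Amari (Grand Slam Winner); then Bianchi, Obi, Sato and Romero (Qualifier).
Tran and Amari both have world ranking 30, so the next rule applies.
Among Tran and Amari, by ranking points (higher first): Tran (7672 pts) before Amari (1443 pts).
Bianchi, Obi, Sato and Romero all have world ranking 140, so the next rule applies.
Among Bianchi, Obi, Sato and Romero, by ranking points (lower first) (reversed rule for this group): Bianchi (3995 pts) before Obi (6199 pts) before Sato (7484 pts) before Romero (7839 pts).
Order: Tran, Amari, Bianchi, Obi, Sato, Romero.

Bianchi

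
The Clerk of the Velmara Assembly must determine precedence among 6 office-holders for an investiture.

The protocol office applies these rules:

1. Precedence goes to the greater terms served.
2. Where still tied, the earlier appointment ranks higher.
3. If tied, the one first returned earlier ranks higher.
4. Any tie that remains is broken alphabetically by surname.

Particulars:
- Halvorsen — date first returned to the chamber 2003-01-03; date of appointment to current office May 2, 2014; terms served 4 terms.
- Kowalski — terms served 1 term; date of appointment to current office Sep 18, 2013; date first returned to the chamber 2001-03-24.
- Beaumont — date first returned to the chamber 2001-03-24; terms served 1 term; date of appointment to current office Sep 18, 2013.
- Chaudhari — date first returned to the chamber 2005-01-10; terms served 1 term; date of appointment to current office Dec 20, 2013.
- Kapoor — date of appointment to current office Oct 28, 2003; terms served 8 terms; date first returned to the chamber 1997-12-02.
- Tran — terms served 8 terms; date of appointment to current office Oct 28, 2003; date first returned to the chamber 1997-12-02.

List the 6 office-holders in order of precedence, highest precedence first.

By terms served (higher first): Kapoor and Tran (both 8 terms); then Halvorsen (4 terms); then Beaumont, Kowalski and Chaudhari (each 1 term).
Kapoor and Tran both have date of appointment to current office Oct 28, 2003, so the next rule applies.
Kapoor and Tran both have date first returned to the chamber 1997-12-02, so the next rule applies.
Among Kapoor and Tran, alphabetically by surname: Kapoor before Tran.
Among Beaumont, Kowalski and Chaudhari, by date of appointment to current office (earlier first): Beaumont and Kowalski (Sep 18, 2013) before Chaudhari (Dec 20, 2013).
Beaumont and Kowalski both have date first returned to the chamber 2001-03-24, so the next rule applies.
Among Beaumont and Kowalski, alphabetically by surname: Beaumont before Kowalski.
Full order: Kapoor, Tran, Halvorsen, Beaumont, Kowalski, Chaudhari.

Kapoor, Tran, Halvorsen, Beaumont, Kowalski, Chaudhari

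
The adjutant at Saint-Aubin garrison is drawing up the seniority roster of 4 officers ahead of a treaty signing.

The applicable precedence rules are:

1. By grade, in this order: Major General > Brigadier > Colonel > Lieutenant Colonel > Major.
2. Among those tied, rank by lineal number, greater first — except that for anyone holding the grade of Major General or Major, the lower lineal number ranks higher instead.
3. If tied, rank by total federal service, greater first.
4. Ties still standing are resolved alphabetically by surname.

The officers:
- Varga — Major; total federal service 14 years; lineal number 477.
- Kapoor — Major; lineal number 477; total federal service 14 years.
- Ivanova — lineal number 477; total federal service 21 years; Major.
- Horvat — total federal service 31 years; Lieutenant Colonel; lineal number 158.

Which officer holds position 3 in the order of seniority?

By grade: Horvat (Lieutenant Colonel); then Ivanova, Kapoor and Varga (Major).
Ivanova, Kapoor and Varga all have lineal number 477, so the next rule applies.
Among Ivanova, Kapoor and Varga, by total federal service (higher first): Ivanova (21 years) before Kapoor and Varga (14 years).
Among Kapoor and Varga, alphabetically by surname: Kapoor before Varga.
Order: Horvat, Ivanova, Kapoor, Varga.

Kapoor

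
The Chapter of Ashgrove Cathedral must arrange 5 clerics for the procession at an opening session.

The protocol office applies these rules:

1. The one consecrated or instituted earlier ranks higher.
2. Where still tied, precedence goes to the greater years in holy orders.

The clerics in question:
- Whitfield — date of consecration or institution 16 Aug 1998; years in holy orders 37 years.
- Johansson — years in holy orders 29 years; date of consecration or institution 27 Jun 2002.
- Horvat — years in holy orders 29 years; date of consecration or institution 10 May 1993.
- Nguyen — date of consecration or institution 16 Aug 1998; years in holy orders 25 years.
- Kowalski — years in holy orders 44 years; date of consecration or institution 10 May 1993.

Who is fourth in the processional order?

Nguyen

By date of consecration or institution (earlier first): Kowalski and Horvat (both 10 May 1993); then Whitfield and Nguyen (both 16 Aug 1998); then Johansson (27 Jun 2002).
Among Kowalski and Horvat, by years in holy orders (higher first): Kowalski (44 years) before Horvat (29 years).
Among Whitfield and Nguyen, by years in holy orders (higher first): Whitfield (37 years) before Nguyen (25 years).
Order: Kowalski, Horvat, Whitfield, Nguyen, Johansson.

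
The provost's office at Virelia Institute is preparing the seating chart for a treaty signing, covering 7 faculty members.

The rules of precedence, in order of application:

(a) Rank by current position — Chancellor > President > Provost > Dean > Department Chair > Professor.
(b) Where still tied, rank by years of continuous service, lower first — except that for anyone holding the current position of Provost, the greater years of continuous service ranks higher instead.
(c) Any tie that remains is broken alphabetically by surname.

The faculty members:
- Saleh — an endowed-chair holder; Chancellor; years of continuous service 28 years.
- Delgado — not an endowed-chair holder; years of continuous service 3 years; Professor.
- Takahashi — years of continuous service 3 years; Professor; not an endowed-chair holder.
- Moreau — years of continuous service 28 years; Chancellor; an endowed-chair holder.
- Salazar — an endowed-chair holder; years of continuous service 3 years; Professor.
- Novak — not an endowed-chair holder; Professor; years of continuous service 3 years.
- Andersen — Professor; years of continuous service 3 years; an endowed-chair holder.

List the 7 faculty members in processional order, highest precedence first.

By current position: Moreau and Saleh (Chancellor); then Andersen, Delgado, Novak, Salazar and Takahashi (Professor).
Moreau and Saleh both have years of continuous service 28 years, so the next rule applies.
Among Moreau and Saleh, alphabetically by surname: Moreau before Saleh.
Andersen, Delgado, Novak, Salazar and Takahashi all have years of continuous service 3 years, so the next rule applies.
Among Andersen, Delgado, Novak, Salazar and Takahashi, alphabetically by surname: Andersen before Delgado before Novak before Salazar before Takahashi.
Full order: Moreau, Saleh, Andersen, Delgado, Novak, Salazar, Takahashi.

Moreau, Saleh, Andersen, Delgado, Novak, Salazar, Takahashi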